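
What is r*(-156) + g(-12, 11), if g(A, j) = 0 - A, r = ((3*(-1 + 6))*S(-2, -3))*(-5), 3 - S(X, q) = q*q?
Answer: -70188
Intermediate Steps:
S(X, q) = 3 - q² (S(X, q) = 3 - q*q = 3 - q²)
r = 450 (r = ((3*(-1 + 6))*(3 - 1*(-3)²))*(-5) = ((3*5)*(3 - 1*9))*(-5) = (15*(3 - 9))*(-5) = (15*(-6))*(-5) = -90*(-5) = 450)
g(A, j) = -A
r*(-156) + g(-12, 11) = 450*(-156) - 1*(-12) = -70200 + 12 = -70188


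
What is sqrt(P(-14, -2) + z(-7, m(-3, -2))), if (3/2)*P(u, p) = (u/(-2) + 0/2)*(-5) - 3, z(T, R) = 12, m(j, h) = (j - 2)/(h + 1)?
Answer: 2*I*sqrt(30)/3 ≈ 3.6515*I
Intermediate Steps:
m(j, h) = (-2 + j)/(1 + h)
P(u, p) = -2 + 5*u/3 (P(u, p) = 2*((u/(-2) + 0/2)*(-5) - 3)/3 = 2*((u*(-1/2) + 0*(1/2))*(-5) - 3)/3 = 2*((-u/2 + 0)*(-5) - 3)/3 = 2*(-u/2*(-5) - 3)/3 = 2*(5*u/2 - 3)/3 = 2*(-3 + 5*u/2)/3 = -2 + 5*u/3)
sqrt(P(-14, -2) + z(-7, m(-3, -2))) = sqrt((-2 + (5/3)*(-14)) + 12) = sqrt((-2 - 70/3) + 12) = sqrt(-76/3 + 12) = sqrt(-40/3) = 2*I*sqrt(30)/3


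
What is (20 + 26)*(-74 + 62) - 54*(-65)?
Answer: 2958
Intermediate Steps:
(20 + 26)*(-74 + 62) - 54*(-65) = 46*(-12) + 3510 = -552 + 3510 = 2958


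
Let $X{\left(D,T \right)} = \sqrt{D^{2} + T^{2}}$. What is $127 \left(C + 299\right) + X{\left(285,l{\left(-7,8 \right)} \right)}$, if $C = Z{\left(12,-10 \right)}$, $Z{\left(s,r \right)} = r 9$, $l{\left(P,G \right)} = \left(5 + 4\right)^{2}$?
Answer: $26543 + 3 \sqrt{9754} \approx 26839.0$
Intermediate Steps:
$l{\left(P,G \right)} = 81$ ($l{\left(P,G \right)} = 9^{2} = 81$)
$Z{\left(s,r \right)} = 9 r$
$C = -90$ ($C = 9 \left(-10\right) = -90$)
$127 \left(C + 299\right) + X{\left(285,l{\left(-7,8 \right)} \right)} = 127 \left(-90 + 299\right) + \sqrt{285^{2} + 81^{2}} = 127 \cdot 209 + \sqrt{81225 + 6561} = 26543 + \sqrt{87786} = 26543 + 3 \sqrt{9754}$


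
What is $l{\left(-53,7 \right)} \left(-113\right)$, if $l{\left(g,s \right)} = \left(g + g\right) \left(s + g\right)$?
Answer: $-550988$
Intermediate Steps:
$l{\left(g,s \right)} = 2 g \left(g + s\right)$
$l{\left(-53,7 \right)} \left(-113\right) = 2 \left(-53\right) \left(-53 + 7\right) \left(-113\right) = 2 \left(-53\right) \left(-46\right) \left(-113\right) = 4876 \left(-113\right) = -550988$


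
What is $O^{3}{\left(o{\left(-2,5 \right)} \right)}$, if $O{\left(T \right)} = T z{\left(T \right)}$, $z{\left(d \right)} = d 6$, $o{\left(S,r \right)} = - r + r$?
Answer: $0$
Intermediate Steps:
$o{\left(S,r \right)} = 0$
$z{\left(d \right)} = 6 d$
$O{\left(T \right)} = 6 T^{2}$ ($O{\left(T \right)} = T 6 T = 6 T^{2}$)
$O^{3}{\left(o{\left(-2,5 \right)} \right)} = \left(6 \cdot 0^{2}\right)^{3} = \left(6 \cdot 0\right)^{3} = 0^{3} = 0$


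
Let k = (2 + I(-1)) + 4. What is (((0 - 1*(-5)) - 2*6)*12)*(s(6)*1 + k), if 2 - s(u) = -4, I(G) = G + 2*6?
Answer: -1932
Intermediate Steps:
I(G) = 12 + G (I(G) = G + 12 = 12 + G)
s(u) = 6 (s(u) = 2 - 1*(-4) = 2 + 4 = 6)
k = 17 (k = (2 + (12 - 1)) + 4 = (2 + 11) + 4 = 13 + 4 = 17)
(((0 - 1*(-5)) - 2*6)*12)*(s(6)*1 + k) = (((0 - 1*(-5)) - 2*6)*12)*(6*1 + 17) = (((0 + 5) - 12)*12)*(6 + 17) = ((5 - 12)*12)*23 = -7*12*23 = -84*23 = -1932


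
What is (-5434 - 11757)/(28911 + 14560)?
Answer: -17191/43471 ≈ -0.39546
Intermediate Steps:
(-5434 - 11757)/(28911 + 14560) = -17191/43471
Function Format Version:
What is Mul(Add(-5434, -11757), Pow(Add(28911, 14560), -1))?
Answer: Rational(-17191, 43471) ≈ -0.39546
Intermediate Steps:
Mul(Add(-5434, -11757), Pow(Add(28911, 14560), -1)) = Mul(-17191, Pow(43471, -1)) = Mul(-17191, Rational(1, 43471)) = Rational(-17191, 43471)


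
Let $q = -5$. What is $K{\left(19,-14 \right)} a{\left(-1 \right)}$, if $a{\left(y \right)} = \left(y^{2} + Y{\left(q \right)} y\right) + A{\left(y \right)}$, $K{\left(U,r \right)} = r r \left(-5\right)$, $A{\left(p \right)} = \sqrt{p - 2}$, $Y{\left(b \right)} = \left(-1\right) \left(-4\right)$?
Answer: $2940 - 980 i \sqrt{3} \approx 2940.0 - 1697.4 i$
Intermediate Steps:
$Y{\left(b \right)} = 4$
$A{\left(p \right)} = \sqrt{-2 + p}$
$K{\left(U,r \right)} = - 5 r^{2}$ ($K{\left(U,r \right)} = r^{2} \left(-5\right) = - 5 r^{2}$)
$a{\left(y \right)} = y^{2} + \sqrt{-2 + y} + 4 y$ ($a{\left(y \right)} = \left(y^{2} + 4 y\right) + \sqrt{-2 + y} = y^{2} + \sqrt{-2 + y} + 4 y$)
$K{\left(19,-14 \right)} a{\left(-1 \right)} = - 5 \left(-14\right)^{2} \left(\left(-1\right)^{2} + \sqrt{-2 - 1} + 4 \left(-1\right)\right) = \left(-5\right) 196 \left(1 + \sqrt{-3} - 4\right) = - 980 \left(1 + i \sqrt{3} - 4\right) = - 980 \left(-3 + i \sqrt{3}\right) = 2940 - 980 i \sqrt{3}$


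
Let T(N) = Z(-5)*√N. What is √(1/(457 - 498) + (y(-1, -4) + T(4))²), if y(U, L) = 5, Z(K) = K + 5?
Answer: 32*√41/41 ≈ 4.9976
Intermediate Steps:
Z(K) = 5 + K
T(N) = 0 (T(N) = (5 - 5)*√N = 0*√N = 0)
√(1/(457 - 498) + (y(-1, -4) + T(4))²) = √(1/(457 - 498) + (5 + 0)²) = √(1/(-41) + 5²) = √(-1/41 + 25) = √(1024/41) = 32*√41/41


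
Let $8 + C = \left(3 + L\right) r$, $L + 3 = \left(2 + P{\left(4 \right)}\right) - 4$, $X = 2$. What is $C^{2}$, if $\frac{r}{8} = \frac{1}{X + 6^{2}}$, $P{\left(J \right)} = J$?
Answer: $\frac{20736}{361} \approx 57.44$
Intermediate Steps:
$L = -1$ ($L = -3 + \left(\left(2 + 4\right) - 4\right) = -3 + \left(6 - 4\right) = -3 + 2 = -1$)
$r = \frac{4}{19}$ ($r = \frac{8}{2 + 6^{2}} = \frac{8}{2 + 36} = \frac{8}{38} = 8 \cdot \frac{1}{38} = \frac{4}{19} \approx 0.21053$)
$C = - \frac{144}{19}$ ($C = -8 + \left(3 - 1\right) \frac{4}{19} = -8 + 2 \cdot \frac{4}{19} = -8 + \frac{8}{19} = - \frac{144}{19} \approx -7.5789$)
$C^{2} = \left(- \frac{144}{19}\right)^{2} = \frac{20736}{361}$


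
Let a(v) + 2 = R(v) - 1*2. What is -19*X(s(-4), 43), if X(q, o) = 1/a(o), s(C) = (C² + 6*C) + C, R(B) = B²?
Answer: -19/1845 ≈ -0.010298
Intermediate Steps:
a(v) = -4 + v² (a(v) = -2 + (v² - 1*2) = -2 + (v² - 2) = -2 + (-2 + v²) = -4 + v²)
s(C) = C² + 7*C
X(q, o) = 1/(-4 + o²)
-19*X(s(-4), 43) = -19/(-4 + 43²) = -19/(-4 + 1849) = -19/1845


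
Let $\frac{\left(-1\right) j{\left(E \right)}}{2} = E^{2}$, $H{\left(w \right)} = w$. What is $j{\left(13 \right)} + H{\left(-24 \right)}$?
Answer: $-362$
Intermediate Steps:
$j{\left(E \right)} = - 2 E^{2}$
$j{\left(13 \right)} + H{\left(-24 \right)} = - 2 \cdot 13^{2} - 24 = \left(-2\right) 169 - 24 = -338 - 24 = -362$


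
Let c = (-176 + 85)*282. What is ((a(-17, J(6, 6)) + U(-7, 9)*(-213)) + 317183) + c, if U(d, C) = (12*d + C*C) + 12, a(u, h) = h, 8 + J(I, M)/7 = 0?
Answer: 289548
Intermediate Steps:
J(I, M) = -56 (J(I, M) = -56 + 7*0 = -56 + 0 = -56)
U(d, C) = 12 + C**2 + 12*d (U(d, C) = (12*d + C**2) + 12 = (C**2 + 12*d) + 12 = 12 + C**2 + 12*d)
c = -25662 (c = -91*282 = -25662)
((a(-17, J(6, 6)) + U(-7, 9)*(-213)) + 317183) + c = ((-56 + (12 + 9**2 + 12*(-7))*(-213)) + 317183) - 25662 = ((-56 + (12 + 81 - 84)*(-213)) + 317183) - 25662 = ((-56 + 9*(-213)) + 317183) - 25662 = ((-56 - 1917) + 317183) - 25662 = (-1973 + 317183) - 25662 = 315210 - 25662 = 289548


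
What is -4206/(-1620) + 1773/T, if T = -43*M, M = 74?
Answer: 437968/214785 ≈ 2.0391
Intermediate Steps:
T = -3182 (T = -43*74 = -3182)
-4206/(-1620) + 1773/T = -4206/(-1620) + 1773/(-3182) = -4206*(-1/1620) + 1773*(-1/3182) = 701/270 - 1773/3182 = 437968/214785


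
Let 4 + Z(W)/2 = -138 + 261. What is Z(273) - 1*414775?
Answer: -414537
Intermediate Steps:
Z(W) = 238 (Z(W) = -8 + 2*(-138 + 261) = -8 + 2*123 = -8 + 246 = 238)
Z(273) - 1*414775 = 238 - 1*414775 = 238 - 414775 = -414537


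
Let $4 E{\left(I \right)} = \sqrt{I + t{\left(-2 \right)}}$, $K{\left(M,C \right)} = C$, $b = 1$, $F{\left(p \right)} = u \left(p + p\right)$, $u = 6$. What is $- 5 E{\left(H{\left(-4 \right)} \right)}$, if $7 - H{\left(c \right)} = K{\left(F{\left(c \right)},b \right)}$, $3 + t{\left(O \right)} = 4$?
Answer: $- \frac{5 \sqrt{7}}{4} \approx -3.3072$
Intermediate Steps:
$F{\left(p \right)} = 12 p$ ($F{\left(p \right)} = 6 \left(p + p\right) = 6 \cdot 2 p = 12 p$)
$t{\left(O \right)} = 1$ ($t{\left(O \right)} = -3 + 4 = 1$)
$H{\left(c \right)} = 6$ ($H{\left(c \right)} = 7 - 1 = 6$)
$E{\left(I \right)} = \frac{\sqrt{1 + I}}{4}$ ($E{\left(I \right)} = \frac{\sqrt{I + 1}}{4} = \frac{\sqrt{1 + I}}{4}$)
$- 5 E{\left(H{\left(-4 \right)} \right)} = - 5 \frac{\sqrt{1 + 6}}{4} = - 5 \frac{\sqrt{7}}{4} = - \frac{5 \sqrt{7}}{4}$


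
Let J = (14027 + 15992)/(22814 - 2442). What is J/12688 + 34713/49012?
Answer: 203956484309/287923150528 ≈ 0.70837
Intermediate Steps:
J = 2729/1852 (J = 30019/20372 = 30019*(1/20372) = 2729/1852 ≈ 1.4735)
J/12688 + 34713/49012 = (2729/1852)/12688 + 34713/49012 = (2729/1852)*(1/12688) + 34713*(1/49012) = 2729/23498176 + 34713/49012 = 203956484309/287923150528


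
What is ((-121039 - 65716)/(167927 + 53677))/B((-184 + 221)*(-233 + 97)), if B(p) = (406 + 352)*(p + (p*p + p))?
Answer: -37351/850325912943744 ≈ -4.3926e-11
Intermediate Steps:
B(p) = 758*p**2 + 1516*p (B(p) = 758*(p + (p**2 + p)) = 758*(p + (p + p**2)) = 758*(p**2 + 2*p) = 758*p**2 + 1516*p)
((-121039 - 65716)/(167927 + 53677))/B((-184 + 221)*(-233 + 97)) = ((-121039 - 65716)/(167927 + 53677))/((758*((-184 + 221)*(-233 + 97))*(2 + (-184 + 221)*(-233 + 97)))) = (-186755/221604)/((758*(37*(-136))*(2 + 37*(-136)))) = (-186755*1/221604)/((758*(-5032)*(2 - 5032))) = -186755/(221604*(758*(-5032)*(-5030))) = -186755/221604/19185707680 = -186755/221604*1/19185707680 = -37351/850325912943744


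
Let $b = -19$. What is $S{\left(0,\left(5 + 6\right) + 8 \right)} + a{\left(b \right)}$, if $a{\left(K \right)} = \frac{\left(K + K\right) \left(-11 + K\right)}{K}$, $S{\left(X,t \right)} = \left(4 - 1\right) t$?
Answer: $-3$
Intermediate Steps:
$S{\left(X,t \right)} = 3 t$
$a{\left(K \right)} = -22 + 2 K$ ($a{\left(K \right)} = \frac{2 K \left(-11 + K\right)}{K} = -22 + 2 K$)
$S{\left(0,\left(5 + 6\right) + 8 \right)} + a{\left(b \right)} = 3 \left(\left(5 + 6\right) + 8\right) + \left(-22 + 2 \left(-19\right)\right) = 3 \left(11 + 8\right) - 60 = 3 \cdot 19 - 60 = 57 - 60 = -3$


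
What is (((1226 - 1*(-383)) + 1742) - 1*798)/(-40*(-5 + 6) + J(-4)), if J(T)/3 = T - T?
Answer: -2553/40 ≈ -63.825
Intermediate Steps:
J(T) = 0 (J(T) = 3*(T - T) = 3*0 = 0)
(((1226 - 1*(-383)) + 1742) - 1*798)/(-40*(-5 + 6) + J(-4)) = (((1226 - 1*(-383)) + 1742) - 1*798)/(-40*(-5 + 6) + 0) = (((1226 + 383) + 1742) - 798)/(-40*1 + 0) = ((1609 + 1742) - 798)/(-40 + 0) = (3351 - 798)/(-40) = 2553*(-1/40) = -2553/40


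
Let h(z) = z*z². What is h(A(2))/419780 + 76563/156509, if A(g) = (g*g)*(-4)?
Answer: 7874638819/16424837005 ≈ 0.47943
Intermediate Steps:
A(g) = -4*g² (A(g) = g²*(-4) = -4*g²)
h(z) = z³
h(A(2))/419780 + 76563/156509 = (-4*2²)³/419780 + 76563/156509 = (-4*4)³*(1/419780) + 76563*(1/156509) = (-16)³*(1/419780) + 76563/156509 = -4096*1/419780 + 76563/156509 = -1024/104945 + 76563/156509 = 7874638819/16424837005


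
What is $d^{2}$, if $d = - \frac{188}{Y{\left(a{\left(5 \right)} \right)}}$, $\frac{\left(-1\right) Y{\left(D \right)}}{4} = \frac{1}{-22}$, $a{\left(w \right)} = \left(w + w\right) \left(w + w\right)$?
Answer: $1069156$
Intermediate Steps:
$a{\left(w \right)} = 4 w^{2}$ ($a{\left(w \right)} = 2 w 2 w = 4 w^{2}$)
$Y{\left(D \right)} = \frac{2}{11}$ ($Y{\left(D \right)} = - \frac{4}{-22} = \left(-4\right) \left(- \frac{1}{22}\right) = \frac{2}{11}$)
$d = -1034$ ($d = - \frac{188}{\frac{2}{11}} = \left(-188\right) \frac{11}{2} = -1034$)
$d^{2} = \left(-1034\right)^{2} = 1069156$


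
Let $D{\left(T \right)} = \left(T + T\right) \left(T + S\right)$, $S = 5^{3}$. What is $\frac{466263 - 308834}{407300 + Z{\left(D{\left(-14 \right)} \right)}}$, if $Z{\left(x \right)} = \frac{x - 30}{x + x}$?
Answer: $\frac{163096444}{421963323} \approx 0.38652$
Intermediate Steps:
$S = 125$
$D{\left(T \right)} = 2 T \left(125 + T\right)$ ($D{\left(T \right)} = \left(T + T\right) \left(T + 125\right) = 2 T \left(125 + T\right)$)
$Z{\left(x \right)} = \frac{-30 + x}{2 x}$
$\frac{466263 - 308834}{407300 + Z{\left(D{\left(-14 \right)} \right)}} = \frac{466263 - 308834}{407300 + \frac{-30 + 2 \left(-14\right) \left(125 - 14\right)}{2 \cdot 2 \left(-14\right) \left(125 - 14\right)}} = \frac{157429}{407300 + \frac{-30 + 2 \left(-14\right) 111}{2 \cdot 2 \left(-14\right) 111}} = \frac{157429}{407300 + \frac{-30 - 3108}{2 \left(-3108\right)}} = \frac{157429}{407300 + \frac{1}{2} \left(- \frac{1}{3108}\right) \left(-3138\right)} = \frac{157429}{407300 + \frac{523}{1036}} = \frac{157429}{\frac{421963323}{1036}} = 157429 \cdot \frac{1036}{421963323} = \frac{163096444}{421963323}$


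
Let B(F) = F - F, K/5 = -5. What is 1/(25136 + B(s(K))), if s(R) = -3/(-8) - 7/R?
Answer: 1/25136 ≈ 3.9784e-5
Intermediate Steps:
K = -25 (K = 5*(-5) = -25)
s(R) = 3/8 - 7/R (s(R) = -3*(-1/8) - 7/R = 3/8 - 7/R)
B(F) = 0
1/(25136 + B(s(K))) = 1/(25136 + 0) = 1/25136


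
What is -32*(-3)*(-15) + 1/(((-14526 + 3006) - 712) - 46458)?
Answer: -84513601/58690 ≈ -1440.0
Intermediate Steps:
-32*(-3)*(-15) + 1/(((-14526 + 3006) - 712) - 46458) = 96*(-15) + 1/((-11520 - 712) - 46458) = -1440 + 1/(-12232 - 46458) = -1440 + 1/(-58690) = -1440 - 1/58690 = -84513601/58690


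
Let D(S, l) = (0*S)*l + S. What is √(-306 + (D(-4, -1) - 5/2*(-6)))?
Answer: I*√295 ≈ 17.176*I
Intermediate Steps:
D(S, l) = S (D(S, l) = 0*l + S = 0 + S = S)
√(-306 + (D(-4, -1) - 5/2*(-6))) = √(-306 + (-4 - 5/2*(-6))) = √(-306 + (-4 + 15)) = √(-306 + 11) = √(-295) = I*√295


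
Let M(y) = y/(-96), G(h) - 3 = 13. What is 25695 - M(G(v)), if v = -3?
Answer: 154171/6 ≈ 25695.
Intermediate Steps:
G(h) = 16 (G(h) = 3 + 13 = 16)
M(y) = -y/96 (M(y) = y*(-1/96) = -y/96)
25695 - M(G(v)) = 25695 - (-1)*16/96 = 25695 - 1*(-⅙) = 25695 + ⅙ = 154171/6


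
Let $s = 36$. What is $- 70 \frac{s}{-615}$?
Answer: $\frac{168}{41} \approx 4.0976$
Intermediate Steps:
$- 70 \frac{s}{-615} = - 70 \frac{36}{-615} = - 70 \cdot 36 \left(- \frac{1}{615}\right) = \left(-70\right) \left(- \frac{12}{205}\right) = \frac{168}{41}$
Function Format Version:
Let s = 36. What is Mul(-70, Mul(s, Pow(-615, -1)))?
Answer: Rational(168, 41) ≈ 4.0976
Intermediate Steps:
Mul(-70, Mul(s, Pow(-615, -1))) = Mul(-70, Mul(36, Pow(-615, -1))) = Mul(-70, Mul(36, Rational(-1, 615))) = Mul(-70, Rational(-12, 205)) = Rational(168, 41)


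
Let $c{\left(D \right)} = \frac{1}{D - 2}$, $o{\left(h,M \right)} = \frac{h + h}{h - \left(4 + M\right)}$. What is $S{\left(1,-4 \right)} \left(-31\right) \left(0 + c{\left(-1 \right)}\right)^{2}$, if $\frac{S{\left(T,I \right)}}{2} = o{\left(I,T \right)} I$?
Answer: $\frac{1984}{81} \approx 24.494$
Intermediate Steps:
$o{\left(h,M \right)} = \frac{2 h}{-4 + h - M}$
$S{\left(T,I \right)} = \frac{4 I^{2}}{-4 + I - T}$ ($S{\left(T,I \right)} = 2 \frac{2 I}{-4 + I - T} I = 2 \frac{2 I^{2}}{-4 + I - T} = \frac{4 I^{2}}{-4 + I - T}$)
$c{\left(D \right)} = \frac{1}{-2 + D}$
$S{\left(1,-4 \right)} \left(-31\right) \left(0 + c{\left(-1 \right)}\right)^{2} = \frac{4 \left(-4\right)^{2}}{-4 - 4 - 1} \left(-31\right) \left(0 + \frac{1}{-2 - 1}\right)^{2} = 4 \cdot 16 \frac{1}{-4 - 4 - 1} \left(-31\right) \left(0 + \frac{1}{-3}\right)^{2} = 4 \cdot 16 \frac{1}{-9} \left(-31\right) \left(0 - \frac{1}{3}\right)^{2} = 4 \cdot 16 \left(- \frac{1}{9}\right) \left(-31\right) \left(- \frac{1}{3}\right)^{2} = \left(- \frac{64}{9}\right) \left(-31\right) \frac{1}{9} = \frac{1984}{9} \cdot \frac{1}{9} = \frac{1984}{81}$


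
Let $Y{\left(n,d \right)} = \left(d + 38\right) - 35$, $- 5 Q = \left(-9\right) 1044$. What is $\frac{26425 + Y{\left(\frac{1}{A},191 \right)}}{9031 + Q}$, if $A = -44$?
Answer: $\frac{133095}{54551} \approx 2.4398$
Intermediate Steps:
$Q = \frac{9396}{5}$ ($Q = - \frac{\left(-9\right) 1044}{5} = \left(- \frac{1}{5}\right) \left(-9396\right) = \frac{9396}{5} \approx 1879.2$)
$Y{\left(n,d \right)} = 3 + d$ ($Y{\left(n,d \right)} = \left(38 + d\right) - 35 = 3 + d$)
$\frac{26425 + Y{\left(\frac{1}{A},191 \right)}}{9031 + Q} = \frac{26425 + \left(3 + 191\right)}{9031 + \frac{9396}{5}} = \frac{26425 + 194}{\frac{54551}{5}} = 26619 \cdot \frac{5}{54551} = \frac{133095}{54551}$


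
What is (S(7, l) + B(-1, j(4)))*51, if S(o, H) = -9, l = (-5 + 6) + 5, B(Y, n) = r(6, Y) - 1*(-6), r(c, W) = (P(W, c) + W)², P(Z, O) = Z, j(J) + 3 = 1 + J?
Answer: 51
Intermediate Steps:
j(J) = -2 + J (j(J) = -3 + (1 + J) = -2 + J)
r(c, W) = 4*W² (r(c, W) = (W + W)² = (2*W)² = 4*W²)
B(Y, n) = 6 + 4*Y² (B(Y, n) = 4*Y² - 1*(-6) = 4*Y² + 6 = 6 + 4*Y²)
l = 6 (l = 1 + 5 = 6)
(S(7, l) + B(-1, j(4)))*51 = (-9 + (6 + 4*(-1)²))*51 = (-9 + (6 + 4*1))*51 = (-9 + (6 + 4))*51 = (-9 + 10)*51 = 1*51 = 51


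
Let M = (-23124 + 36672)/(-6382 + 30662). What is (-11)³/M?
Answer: -8079170/3387 ≈ -2385.3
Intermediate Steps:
M = 3387/6070 (M = 13548/24280 = 13548*(1/24280) = 3387/6070 ≈ 0.55799)
(-11)³/M = (-11)³/(3387/6070) = -1331*6070/3387 = -8079170/3387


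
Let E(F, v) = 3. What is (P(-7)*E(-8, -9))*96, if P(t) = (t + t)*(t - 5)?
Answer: 48384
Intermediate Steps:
P(t) = 2*t*(-5 + t) (P(t) = (2*t)*(-5 + t) = 2*t*(-5 + t))
(P(-7)*E(-8, -9))*96 = ((2*(-7)*(-5 - 7))*3)*96 = ((2*(-7)*(-12))*3)*96 = (168*3)*96 = 504*96 = 48384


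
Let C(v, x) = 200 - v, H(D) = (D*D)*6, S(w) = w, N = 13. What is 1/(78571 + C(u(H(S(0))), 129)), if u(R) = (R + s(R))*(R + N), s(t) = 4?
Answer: 1/78719 ≈ 1.2703e-5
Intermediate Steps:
H(D) = 6*D² (H(D) = D²*6 = 6*D²)
u(R) = (4 + R)*(13 + R) (u(R) = (R + 4)*(R + 13) = (4 + R)*(13 + R))
1/(78571 + C(u(H(S(0))), 129)) = 1/(78571 + (200 - (52 + (6*0²)² + 17*(6*0²)))) = 1/(78571 + (200 - (52 + (6*0)² + 17*(6*0)))) = 1/(78571 + (200 - (52 + 0² + 17*0))) = 1/(78571 + (200 - (52 + 0 + 0))) = 1/(78571 + (200 - 1*52)) = 1/(78571 + (200 - 52)) = 1/(78571 + 148) = 1/78719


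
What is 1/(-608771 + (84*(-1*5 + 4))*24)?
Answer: -1/610787 ≈ -1.6372e-6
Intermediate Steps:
1/(-608771 + (84*(-1*5 + 4))*24) = 1/(-608771 + (84*(-5 + 4))*24) = 1/(-608771 + (84*(-1))*24) = 1/(-608771 - 84*24) = 1/(-608771 - 2016) = 1/(-610787) = -1/610787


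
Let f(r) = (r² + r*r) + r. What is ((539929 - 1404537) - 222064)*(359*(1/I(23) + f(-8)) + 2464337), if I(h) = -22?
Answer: -29971943250840/11 ≈ -2.7247e+12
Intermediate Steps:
f(r) = r + 2*r² (f(r) = (r² + r²) + r = 2*r² + r = r + 2*r²)
((539929 - 1404537) - 222064)*(359*(1/I(23) + f(-8)) + 2464337) = ((539929 - 1404537) - 222064)*(359*(1/(-22) - 8*(1 + 2*(-8))) + 2464337) = (-864608 - 222064)*(359*(-1/22 - 8*(1 - 16)) + 2464337) = -1086672*(359*(-1/22 - 8*(-15)) + 2464337) = -1086672*(359*(-1/22 + 120) + 2464337) = -1086672*(359*(2639/22) + 2464337) = -1086672*(947401/22 + 2464337) = -1086672*55162815/22 = -29971943250840/11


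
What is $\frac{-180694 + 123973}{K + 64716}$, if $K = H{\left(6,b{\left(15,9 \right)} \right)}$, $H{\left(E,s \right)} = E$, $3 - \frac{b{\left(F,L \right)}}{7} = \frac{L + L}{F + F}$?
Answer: $- \frac{2701}{3082} \approx -0.87638$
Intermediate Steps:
$b{\left(F,L \right)} = 21 - \frac{7 L}{F}$ ($b{\left(F,L \right)} = 21 - 7 \frac{L + L}{F + F} = 21 - 7 \frac{2 L}{2 F} = 21 - 7 \cdot 2 L \frac{1}{2 F} = 21 - 7 \frac{L}{F} = 21 - \frac{7 L}{F}$)
$K = 6$
$\frac{-180694 + 123973}{K + 64716} = \frac{-180694 + 123973}{6 + 64716} = - \frac{56721}{64722} = \left(-56721\right) \frac{1}{64722} = - \frac{2701}{3082}$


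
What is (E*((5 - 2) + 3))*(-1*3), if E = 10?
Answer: -180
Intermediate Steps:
(E*((5 - 2) + 3))*(-1*3) = (10*((5 - 2) + 3))*(-1*3) = (10*(3 + 3))*(-3) = (10*6)*(-3) = 60*(-3) = -180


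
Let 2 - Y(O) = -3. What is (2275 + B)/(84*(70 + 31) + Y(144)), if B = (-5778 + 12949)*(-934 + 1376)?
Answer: 243989/653 ≈ 373.64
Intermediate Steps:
B = 3169582 (B = 7171*442 = 3169582)
Y(O) = 5 (Y(O) = 2 - 1*(-3) = 2 + 3 = 5)
(2275 + B)/(84*(70 + 31) + Y(144)) = (2275 + 3169582)/(84*(70 + 31) + 5) = 3171857/(84*101 + 5) = 3171857/(8484 + 5) = 3171857/8489 = 3171857*(1/8489) = 243989/653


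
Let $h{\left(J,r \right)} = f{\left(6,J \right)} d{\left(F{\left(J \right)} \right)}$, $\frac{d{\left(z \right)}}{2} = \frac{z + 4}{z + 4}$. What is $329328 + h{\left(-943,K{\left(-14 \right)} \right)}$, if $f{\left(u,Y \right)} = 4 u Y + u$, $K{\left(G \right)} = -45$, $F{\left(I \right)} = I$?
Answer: $284076$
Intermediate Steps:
$d{\left(z \right)} = 2$ ($d{\left(z \right)} = 2 \frac{z + 4}{z + 4} = 2 \frac{4 + z}{4 + z} = 2 \cdot 1 = 2$)
$f{\left(u,Y \right)} = u + 4 Y u$ ($f{\left(u,Y \right)} = 4 Y u + u = u + 4 Y u$)
$h{\left(J,r \right)} = 12 + 48 J$ ($h{\left(J,r \right)} = 6 \left(1 + 4 J\right) 2 = \left(6 + 24 J\right) 2 = 12 + 48 J$)
$329328 + h{\left(-943,K{\left(-14 \right)} \right)} = 329328 + \left(12 + 48 \left(-943\right)\right) = 329328 + \left(12 - 45264\right) = 329328 - 45252 = 284076$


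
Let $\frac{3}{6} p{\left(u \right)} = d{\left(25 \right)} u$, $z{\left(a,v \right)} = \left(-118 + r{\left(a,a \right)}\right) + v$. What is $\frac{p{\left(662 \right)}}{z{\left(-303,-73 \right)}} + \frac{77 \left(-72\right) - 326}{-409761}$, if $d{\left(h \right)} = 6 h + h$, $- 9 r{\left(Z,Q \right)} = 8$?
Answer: $- \frac{77678588710}{64332477} \approx -1207.5$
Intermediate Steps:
$r{\left(Z,Q \right)} = - \frac{8}{9}$ ($r{\left(Z,Q \right)} = \left(- \frac{1}{9}\right) 8 = - \frac{8}{9}$)
$d{\left(h \right)} = 7 h$
$z{\left(a,v \right)} = - \frac{1070}{9} + v$ ($z{\left(a,v \right)} = \left(-118 - \frac{8}{9}\right) + v = - \frac{1070}{9} + v$)
$p{\left(u \right)} = 350 u$ ($p{\left(u \right)} = 2 \cdot 7 \cdot 25 u = 2 \cdot 175 u = 350 u$)
$\frac{p{\left(662 \right)}}{z{\left(-303,-73 \right)}} + \frac{77 \left(-72\right) - 326}{-409761} = \frac{350 \cdot 662}{- \frac{1070}{9} - 73} + \frac{77 \left(-72\right) - 326}{-409761} = \frac{231700}{- \frac{1727}{9}} + \left(-5544 - 326\right) \left(- \frac{1}{409761}\right) = 231700 \left(- \frac{9}{1727}\right) - - \frac{5870}{409761} = - \frac{2085300}{1727} + \frac{5870}{409761} = - \frac{77678588710}{64332477}$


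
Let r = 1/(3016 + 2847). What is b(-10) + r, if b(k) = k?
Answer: -58629/5863 ≈ -9.9998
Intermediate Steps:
r = 1/5863 ≈ 0.00017056
b(-10) + r = -10 + 1/5863 = -58629/5863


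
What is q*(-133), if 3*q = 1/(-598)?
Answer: 133/1794 ≈ 0.074136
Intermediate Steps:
q = -1/1794 (q = (⅓)/(-598) = (⅓)*(-1/598) = -1/1794 ≈ -0.00055741)
q*(-133) = -1/1794*(-133) = 133/1794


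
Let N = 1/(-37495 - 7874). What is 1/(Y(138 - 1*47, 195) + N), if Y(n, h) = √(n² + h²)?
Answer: 45369/95313777331265 + 26758500093*√274/95313777331265 ≈ 0.0046471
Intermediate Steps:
Y(n, h) = √(h² + n²)
N = -1/45369 (N = 1/(-45369) = -1/45369 ≈ -2.2041e-5)
1/(Y(138 - 1*47, 195) + N) = 1/(√(195² + (138 - 1*47)²) - 1/45369) = 1/(√(38025 + (138 - 47)²) - 1/45369) = 1/(√(38025 + 91²) - 1/45369) = 1/(√(38025 + 8281) - 1/45369) = 1/(√46306 - 1/45369) = 1/(13*√274 - 1/45369) = 1/(-1/45369 + 13*√274)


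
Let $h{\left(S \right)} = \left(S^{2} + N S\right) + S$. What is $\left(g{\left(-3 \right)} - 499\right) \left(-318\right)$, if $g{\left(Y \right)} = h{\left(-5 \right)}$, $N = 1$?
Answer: $153912$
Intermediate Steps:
$h{\left(S \right)} = S^{2} + 2 S$ ($h{\left(S \right)} = \left(S^{2} + 1 S\right) + S = \left(S^{2} + S\right) + S = \left(S + S^{2}\right) + S = S^{2} + 2 S$)
$g{\left(Y \right)} = 15$ ($g{\left(Y \right)} = - 5 \left(2 - 5\right) = \left(-5\right) \left(-3\right) = 15$)
$\left(g{\left(-3 \right)} - 499\right) \left(-318\right) = \left(15 - 499\right) \left(-318\right) = \left(-484\right) \left(-318\right) = 153912$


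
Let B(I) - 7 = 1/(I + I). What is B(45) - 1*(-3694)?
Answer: 333091/90 ≈ 3701.0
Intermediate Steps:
B(I) = 7 + 1/(2*I) (B(I) = 7 + 1/(I + I) = 7 + 1/(2*I))
B(45) - 1*(-3694) = (7 + (½)/45) - 1*(-3694) = (7 + (½)*(1/45)) + 3694 = (7 + 1/90) + 3694 = 631/90 + 3694 = 333091/90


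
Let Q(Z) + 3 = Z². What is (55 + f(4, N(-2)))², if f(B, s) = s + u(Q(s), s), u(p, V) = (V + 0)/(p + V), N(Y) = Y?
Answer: 3025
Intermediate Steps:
Q(Z) = -3 + Z²
u(p, V) = V/(V + p)
f(B, s) = s + s/(-3 + s + s²) (f(B, s) = s + s/(s + (-3 + s²)) = s + s/(-3 + s + s²))
(55 + f(4, N(-2)))² = (55 - 2*(-2 - 2 + (-2)²)/(-3 - 2 + (-2)²))² = (55 - 2*(-2 - 2 + 4)/(-3 - 2 + 4))² = (55 - 2*0/(-1))² = (55 - 2*(-1)*0)² = (55 + 0)² = 55² = 3025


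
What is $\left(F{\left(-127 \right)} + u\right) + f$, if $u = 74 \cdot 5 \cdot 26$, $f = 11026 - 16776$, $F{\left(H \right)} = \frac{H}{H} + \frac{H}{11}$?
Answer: $\frac{42454}{11} \approx 3859.5$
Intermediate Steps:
$F{\left(H \right)} = 1 + \frac{H}{11}$ ($F{\left(H \right)} = 1 + H \frac{1}{11} = 1 + \frac{H}{11}$)
$f = -5750$ ($f = 11026 - 16776 = -5750$)
$u = 9620$ ($u = 74 \cdot 130 = 9620$)
$\left(F{\left(-127 \right)} + u\right) + f = \left(\left(1 + \frac{1}{11} \left(-127\right)\right) + 9620\right) - 5750 = \left(\left(1 - \frac{127}{11}\right) + 9620\right) - 5750 = \left(- \frac{116}{11} + 9620\right) - 5750 = \frac{105704}{11} - 5750 = \frac{42454}{11}$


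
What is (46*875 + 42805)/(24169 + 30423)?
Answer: 83055/54592 ≈ 1.5214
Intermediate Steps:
(46*875 + 42805)/(24169 + 30423) = (40250 + 42805)/54592 = 83055*(1/54592) = 83055/54592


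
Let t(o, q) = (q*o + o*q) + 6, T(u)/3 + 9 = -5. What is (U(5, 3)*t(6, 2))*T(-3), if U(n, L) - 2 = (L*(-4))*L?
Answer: 42840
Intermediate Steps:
U(n, L) = 2 - 4*L² (U(n, L) = 2 + (L*(-4))*L = 2 + (-4*L)*L = 2 - 4*L²)
T(u) = -42 (T(u) = -27 + 3*(-5) = -27 - 15 = -42)
t(o, q) = 6 + 2*o*q (t(o, q) = (o*q + o*q) + 6 = 2*o*q + 6 = 6 + 2*o*q)
(U(5, 3)*t(6, 2))*T(-3) = ((2 - 4*3²)*(6 + 2*6*2))*(-42) = ((2 - 4*9)*(6 + 24))*(-42) = ((2 - 36)*30)*(-42) = -34*30*(-42) = -1020*(-42) = 42840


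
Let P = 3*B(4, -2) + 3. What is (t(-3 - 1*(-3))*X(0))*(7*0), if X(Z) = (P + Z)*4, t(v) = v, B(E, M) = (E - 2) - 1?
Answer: 0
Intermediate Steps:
B(E, M) = -3 + E (B(E, M) = (-2 + E) - 1 = -3 + E)
P = 6 (P = 3*(-3 + 4) + 3 = 3*1 + 3 = 3 + 3 = 6)
X(Z) = 24 + 4*Z (X(Z) = (6 + Z)*4 = 24 + 4*Z)
(t(-3 - 1*(-3))*X(0))*(7*0) = ((-3 - 1*(-3))*(24 + 4*0))*(7*0) = ((-3 + 3)*(24 + 0))*0 = (0*24)*0 = 0*0 = 0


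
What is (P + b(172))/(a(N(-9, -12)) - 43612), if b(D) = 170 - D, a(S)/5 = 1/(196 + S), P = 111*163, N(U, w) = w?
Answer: -3328744/8024603 ≈ -0.41482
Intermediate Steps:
P = 18093
a(S) = 5/(196 + S)
(P + b(172))/(a(N(-9, -12)) - 43612) = (18093 + (170 - 1*172))/(5/(196 - 12) - 43612) = (18093 + (170 - 172))/(5/184 - 43612) = (18093 - 2)/(5*(1/184) - 43612) = 18091/(5/184 - 43612) = 18091/(-8024603/184) = 18091*(-184/8024603) = -3328744/8024603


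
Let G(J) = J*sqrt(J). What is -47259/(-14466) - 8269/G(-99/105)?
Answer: 15753/4822 - 289415*I*sqrt(1155)/1089 ≈ 3.2669 - 9032.0*I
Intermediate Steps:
G(J) = J**(3/2)
-47259/(-14466) - 8269/G(-99/105) = -47259/(-14466) - 8269*35*I*sqrt(1155)/1089 = -47259*(-1/14466) - 8269*35*I*sqrt(1155)/1089 = 15753/4822 - 8269*35*I*sqrt(1155)/1089 = 15753/4822 - 289415*I*sqrt(1155)/1089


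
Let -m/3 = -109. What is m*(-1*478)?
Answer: -156306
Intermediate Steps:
m = 327 (m = -3*(-109) = 327)
m*(-1*478) = 327*(-1*478) = 327*(-478) = -156306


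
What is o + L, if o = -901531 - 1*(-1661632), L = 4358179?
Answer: 5118280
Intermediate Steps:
o = 760101 (o = -901531 + 1661632 = 760101)
o + L = 760101 + 4358179 = 5118280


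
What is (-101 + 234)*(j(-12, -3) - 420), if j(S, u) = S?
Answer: -57456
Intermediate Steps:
(-101 + 234)*(j(-12, -3) - 420) = (-101 + 234)*(-12 - 420) = 133*(-432) = -57456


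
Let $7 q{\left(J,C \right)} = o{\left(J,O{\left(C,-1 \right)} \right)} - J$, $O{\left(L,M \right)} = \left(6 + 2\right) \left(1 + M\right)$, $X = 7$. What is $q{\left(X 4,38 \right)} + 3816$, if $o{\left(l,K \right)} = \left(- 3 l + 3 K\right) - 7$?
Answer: $3799$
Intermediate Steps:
$O{\left(L,M \right)} = 8 + 8 M$ ($O{\left(L,M \right)} = 8 \left(1 + M\right) = 8 + 8 M$)
$o{\left(l,K \right)} = -7 - 3 l + 3 K$
$q{\left(J,C \right)} = -1 - \frac{4 J}{7}$ ($q{\left(J,C \right)} = \frac{\left(-7 - 3 J + 3 \left(8 + 8 \left(-1\right)\right)\right) - J}{7} = \frac{\left(-7 - 3 J + 3 \left(8 - 8\right)\right) - J}{7} = \frac{\left(-7 - 3 J + 3 \cdot 0\right) - J}{7} = \frac{\left(-7 - 3 J + 0\right) - J}{7} = \frac{\left(-7 - 3 J\right) - J}{7} = \frac{-7 - 4 J}{7} = -1 - \frac{4 J}{7}$)
$q{\left(X 4,38 \right)} + 3816 = \left(-1 - \frac{4 \cdot 7 \cdot 4}{7}\right) + 3816 = \left(-1 - 16\right) + 3816 = -17 + 3816 = 3799$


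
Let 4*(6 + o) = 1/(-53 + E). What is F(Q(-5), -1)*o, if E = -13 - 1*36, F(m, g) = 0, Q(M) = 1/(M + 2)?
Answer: 0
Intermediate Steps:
Q(M) = 1/(2 + M)
E = -49 (E = -13 - 36 = -49)
o = -2449/408 (o = -6 + 1/(4*(-53 - 49)) = -6 + (¼)/(-102) = -6 + (¼)*(-1/102) = -6 - 1/408 = -2449/408 ≈ -6.0024)
F(Q(-5), -1)*o = 0*(-2449/408) = 0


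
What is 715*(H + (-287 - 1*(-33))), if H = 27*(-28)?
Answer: -722150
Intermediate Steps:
H = -756
715*(H + (-287 - 1*(-33))) = 715*(-756 + (-287 - 1*(-33))) = 715*(-756 + (-287 + 33)) = 715*(-756 - 254) = 715*(-1010) = -722150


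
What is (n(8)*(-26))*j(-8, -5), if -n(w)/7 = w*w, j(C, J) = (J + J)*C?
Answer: 931840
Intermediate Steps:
j(C, J) = 2*C*J (j(C, J) = (2*J)*C = 2*C*J)
n(w) = -7*w² (n(w) = -7*w*w = -7*w²)
(n(8)*(-26))*j(-8, -5) = (-7*8²*(-26))*(2*(-8)*(-5)) = (-7*64*(-26))*80 = -448*(-26)*80 = 11648*80 = 931840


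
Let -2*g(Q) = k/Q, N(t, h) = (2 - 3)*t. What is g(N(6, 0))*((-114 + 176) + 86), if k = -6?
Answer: -74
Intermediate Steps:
N(t, h) = -t
g(Q) = 3/Q (g(Q) = -(-3)/Q = 3/Q)
g(N(6, 0))*((-114 + 176) + 86) = (3/((-1*6)))*((-114 + 176) + 86) = (3/(-6))*(62 + 86) = (3*(-1/6))*148 = -1/2*148 = -74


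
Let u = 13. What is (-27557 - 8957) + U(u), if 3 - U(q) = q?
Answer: -36524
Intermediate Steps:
U(q) = 3 - q
(-27557 - 8957) + U(u) = (-27557 - 8957) + (3 - 1*13) = -36514 + (3 - 13) = -36514 - 10 = -36524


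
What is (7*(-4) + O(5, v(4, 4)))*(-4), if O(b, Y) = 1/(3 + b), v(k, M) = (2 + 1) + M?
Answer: 223/2 ≈ 111.50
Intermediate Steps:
v(k, M) = 3 + M
(7*(-4) + O(5, v(4, 4)))*(-4) = (7*(-4) + 1/(3 + 5))*(-4) = (-28 + 1/8)*(-4) = (-28 + ⅛)*(-4) = -223/8*(-4) = 223/2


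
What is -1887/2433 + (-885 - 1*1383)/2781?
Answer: -132911/83533 ≈ -1.5911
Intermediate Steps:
-1887/2433 + (-885 - 1*1383)/2781 = -1887*1/2433 + (-885 - 1383)*(1/2781) = -629/811 - 2268*1/2781 = -629/811 - 84/103 = -132911/83533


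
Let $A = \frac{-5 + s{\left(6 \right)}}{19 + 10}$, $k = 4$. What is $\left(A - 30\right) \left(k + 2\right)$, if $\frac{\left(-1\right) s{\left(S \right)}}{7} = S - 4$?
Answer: $- \frac{5334}{29} \approx -183.93$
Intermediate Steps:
$s{\left(S \right)} = 28 - 7 S$ ($s{\left(S \right)} = - 7 \left(S - 4\right) = - 7 \left(-4 + S\right) = 28 - 7 S$)
$A = - \frac{19}{29}$ ($A = \frac{-5 + \left(28 - 42\right)}{19 + 10} = \frac{-5 + \left(28 - 42\right)}{29} = \left(-5 - 14\right) \frac{1}{29} = \left(-19\right) \frac{1}{29} = - \frac{19}{29} \approx -0.65517$)
$\left(A - 30\right) \left(k + 2\right) = \left(- \frac{19}{29} - 30\right) \left(4 + 2\right) = \left(- \frac{889}{29}\right) 6 = - \frac{5334}{29}$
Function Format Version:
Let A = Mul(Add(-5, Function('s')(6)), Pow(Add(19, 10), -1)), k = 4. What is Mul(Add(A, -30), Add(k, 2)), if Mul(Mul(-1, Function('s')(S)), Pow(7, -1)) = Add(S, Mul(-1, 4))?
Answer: Rational(-5334, 29) ≈ -183.93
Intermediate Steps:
Function('s')(S) = Add(28, Mul(-7, S)) (Function('s')(S) = Mul(-7, Add(S, Mul(-1, 4))) = Mul(-7, Add(S, -4)) = Mul(-7, Add(-4, S)) = Add(28, Mul(-7, S)))
A = Rational(-19, 29) (A = Mul(Add(-5, Add(28, Mul(-7, 6))), Pow(Add(19, 10), -1)) = Mul(Add(-5, Add(28, -42)), Pow(29, -1)) = Mul(Add(-5, -14), Rational(1, 29)) = Mul(-19, Rational(1, 29)) = Rational(-19, 29) ≈ -0.65517)
Mul(Add(A, -30), Add(k, 2)) = Mul(Add(Rational(-19, 29), -30), Add(4, 2)) = Mul(Rational(-889, 29), 6) = Rational(-5334, 29)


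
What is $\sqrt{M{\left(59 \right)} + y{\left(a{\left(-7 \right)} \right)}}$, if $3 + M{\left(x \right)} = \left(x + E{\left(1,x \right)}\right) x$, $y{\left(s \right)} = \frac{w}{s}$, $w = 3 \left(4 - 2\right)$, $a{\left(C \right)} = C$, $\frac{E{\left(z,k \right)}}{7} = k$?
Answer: $\frac{\sqrt{1364363}}{7} \approx 166.87$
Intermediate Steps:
$E{\left(z,k \right)} = 7 k$
$w = 6$ ($w = 3 \cdot 2 = 6$)
$y{\left(s \right)} = \frac{6}{s}$
$M{\left(x \right)} = -3 + 8 x^{2}$ ($M{\left(x \right)} = -3 + \left(x + 7 x\right) x = -3 + 8 x x = -3 + 8 x^{2}$)
$\sqrt{M{\left(59 \right)} + y{\left(a{\left(-7 \right)} \right)}} = \sqrt{\left(-3 + 8 \cdot 59^{2}\right) + \frac{6}{-7}} = \sqrt{\left(-3 + 8 \cdot 3481\right) + 6 \left(- \frac{1}{7}\right)} = \sqrt{\left(-3 + 27848\right) - \frac{6}{7}} = \sqrt{27845 - \frac{6}{7}} = \sqrt{\frac{194909}{7}} = \frac{\sqrt{1364363}}{7}$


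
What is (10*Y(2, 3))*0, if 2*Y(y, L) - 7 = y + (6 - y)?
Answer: 0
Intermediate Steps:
Y(y, L) = 13/2 (Y(y, L) = 7/2 + (y + (6 - y))/2 = 7/2 + (½)*6 = 7/2 + 3 = 13/2)
(10*Y(2, 3))*0 = (10*(13/2))*0 = 65*0 = 0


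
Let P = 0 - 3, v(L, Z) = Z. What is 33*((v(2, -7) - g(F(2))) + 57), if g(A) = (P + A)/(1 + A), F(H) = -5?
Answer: 1584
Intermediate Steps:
P = -3
g(A) = (-3 + A)/(1 + A)
33*((v(2, -7) - g(F(2))) + 57) = 33*((-7 - (-3 - 5)/(1 - 5)) + 57) = 33*((-7 - (-8)/(-4)) + 57) = 33*((-7 - (-1)*(-8)/4) + 57) = 33*((-7 - 1*2) + 57) = 33*((-7 - 2) + 57) = 33*(-9 + 57) = 33*48 = 1584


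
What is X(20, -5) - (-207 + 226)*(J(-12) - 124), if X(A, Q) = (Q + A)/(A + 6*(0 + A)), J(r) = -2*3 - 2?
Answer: 70227/28 ≈ 2508.1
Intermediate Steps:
J(r) = -8 (J(r) = -6 - 2 = -8)
X(A, Q) = (A + Q)/(7*A) (X(A, Q) = (A + Q)/(A + 6*A) = (A + Q)/((7*A)) = (A + Q)*(1/(7*A)) = (A + Q)/(7*A))
X(20, -5) - (-207 + 226)*(J(-12) - 124) = (⅐)*(20 - 5)/20 - (-207 + 226)*(-8 - 124) = (⅐)*(1/20)*15 - 19*(-132) = 3/28 - 1*(-2508) = 3/28 + 2508 = 70227/28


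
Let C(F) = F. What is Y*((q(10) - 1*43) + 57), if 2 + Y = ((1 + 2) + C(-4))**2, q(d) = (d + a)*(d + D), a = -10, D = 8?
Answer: -14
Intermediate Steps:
q(d) = (-10 + d)*(8 + d) (q(d) = (d - 10)*(d + 8) = (-10 + d)*(8 + d))
Y = -1 (Y = -2 + ((1 + 2) - 4)**2 = -2 + (3 - 4)**2 = -2 + (-1)**2 = -2 + 1 = -1)
Y*((q(10) - 1*43) + 57) = -(((-80 + 10**2 - 2*10) - 1*43) + 57) = -(((-80 + 100 - 20) - 43) + 57) = -((0 - 43) + 57) = -(-43 + 57) = -1*14 = -14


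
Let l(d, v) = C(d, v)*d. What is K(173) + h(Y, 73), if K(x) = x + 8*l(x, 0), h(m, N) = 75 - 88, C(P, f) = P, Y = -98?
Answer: 239592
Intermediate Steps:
h(m, N) = -13
l(d, v) = d² (l(d, v) = d*d = d²)
K(x) = x + 8*x²
K(173) + h(Y, 73) = 173*(1 + 8*173) - 13 = 173*(1 + 1384) - 13 = 173*1385 - 13 = 239605 - 13 = 239592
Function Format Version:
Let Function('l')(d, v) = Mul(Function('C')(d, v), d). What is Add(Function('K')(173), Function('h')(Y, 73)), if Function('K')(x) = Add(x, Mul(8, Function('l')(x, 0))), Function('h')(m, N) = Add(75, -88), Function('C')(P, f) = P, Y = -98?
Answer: 239592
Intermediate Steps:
Function('h')(m, N) = -13
Function('l')(d, v) = Pow(d, 2) (Function('l')(d, v) = Mul(d, d) = Pow(d, 2))
Function('K')(x) = Add(x, Mul(8, Pow(x, 2)))
Add(Function('K')(173), Function('h')(Y, 73)) = Add(Mul(173, Add(1, Mul(8, 173))), -13) = Add(Mul(173, Add(1, 1384)), -13) = Add(Mul(173, 1385), -13) = Add(239605, -13) = 239592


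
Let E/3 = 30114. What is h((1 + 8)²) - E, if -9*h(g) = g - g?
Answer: -90342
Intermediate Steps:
E = 90342 (E = 3*30114 = 90342)
h(g) = 0 (h(g) = -(g - g)/9 = -⅑*0 = 0)
h((1 + 8)²) - E = 0 - 1*90342 = 0 - 90342 = -90342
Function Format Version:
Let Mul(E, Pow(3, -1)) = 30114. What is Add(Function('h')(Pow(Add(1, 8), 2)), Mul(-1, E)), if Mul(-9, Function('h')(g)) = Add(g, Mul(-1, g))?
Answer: -90342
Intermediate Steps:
E = 90342 (E = Mul(3, 30114) = 90342)
Function('h')(g) = 0 (Function('h')(g) = Mul(Rational(-1, 9), Add(g, Mul(-1, g))) = Mul(Rational(-1, 9), 0) = 0)
Add(Function('h')(Pow(Add(1, 8), 2)), Mul(-1, E)) = Add(0, Mul(-1, 90342)) = Add(0, -90342) = -90342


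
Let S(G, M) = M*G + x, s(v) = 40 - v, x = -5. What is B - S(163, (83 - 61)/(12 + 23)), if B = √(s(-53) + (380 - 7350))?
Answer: -3411/35 + 23*I*√13 ≈ -97.457 + 82.928*I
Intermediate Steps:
S(G, M) = -5 + G*M (S(G, M) = M*G - 5 = G*M - 5 = -5 + G*M)
B = 23*I*√13 (B = √((40 - 1*(-53)) + (380 - 7350)) = √((40 + 53) - 6970) = √(93 - 6970) = √(-6877) = 23*I*√13 ≈ 82.928*I)
B - S(163, (83 - 61)/(12 + 23)) = 23*I*√13 - (-5 + 163*((83 - 61)/(12 + 23))) = 23*I*√13 - (-5 + 163*(22/35)) = 23*I*√13 - (-5 + 3586/35) = 23*I*√13 - 1*3411/35 = 23*I*√13 - 3411/35 = -3411/35 + 23*I*√13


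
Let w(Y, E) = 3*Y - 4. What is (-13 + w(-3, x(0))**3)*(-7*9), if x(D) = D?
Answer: 139230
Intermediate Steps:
w(Y, E) = -4 + 3*Y
(-13 + w(-3, x(0))**3)*(-7*9) = (-13 + (-4 + 3*(-3))**3)*(-7*9) = (-13 + (-4 - 9)**3)*(-63) = (-13 + (-13)**3)*(-63) = (-13 - 2197)*(-63) = -2210*(-63) = 139230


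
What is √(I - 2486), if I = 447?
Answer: I*√2039 ≈ 45.155*I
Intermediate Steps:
√(I - 2486) = √(447 - 2486) = √(-2039) = I*√2039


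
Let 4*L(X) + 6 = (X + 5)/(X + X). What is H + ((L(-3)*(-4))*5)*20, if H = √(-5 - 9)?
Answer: 1900/3 + I*√14 ≈ 633.33 + 3.7417*I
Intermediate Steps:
L(X) = -3/2 + (5 + X)/(8*X) (L(X) = -3/2 + ((X + 5)/(X + X))/4 = -3/2 + ((5 + X)/((2*X)))/4 = -3/2 + ((5 + X)*(1/(2*X)))/4 = -3/2 + ((5 + X)/(2*X))/4 = -3/2 + (5 + X)/(8*X))
H = I*√14 (H = √(-14) = I*√14 ≈ 3.7417*I)
H + ((L(-3)*(-4))*5)*20 = I*√14 + ((((⅛)*(5 - 11*(-3))/(-3))*(-4))*5)*20 = I*√14 + ((((⅛)*(-⅓)*(5 + 33))*(-4))*5)*20 = I*√14 + ((((⅛)*(-⅓)*38)*(-4))*5)*20 = I*√14 + (-19/12*(-4)*5)*20 = I*√14 + ((19/3)*5)*20 = I*√14 + (95/3)*20 = I*√14 + 1900/3 = 1900/3 + I*√14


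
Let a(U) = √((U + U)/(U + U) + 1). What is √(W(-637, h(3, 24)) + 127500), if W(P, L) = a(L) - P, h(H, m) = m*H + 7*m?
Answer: √(128137 + √2) ≈ 357.96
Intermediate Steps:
h(H, m) = 7*m + H*m (h(H, m) = H*m + 7*m = 7*m + H*m)
a(U) = √2 (a(U) = √((2*U)/((2*U)) + 1) = √((2*U)*(1/(2*U)) + 1) = √(1 + 1) = √2)
W(P, L) = √2 - P
√(W(-637, h(3, 24)) + 127500) = √((√2 - 1*(-637)) + 127500) = √((√2 + 637) + 127500) = √((637 + √2) + 127500) = √(128137 + √2)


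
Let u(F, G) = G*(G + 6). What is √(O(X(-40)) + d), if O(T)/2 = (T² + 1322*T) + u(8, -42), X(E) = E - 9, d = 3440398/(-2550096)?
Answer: I*√5497345128298902/212508 ≈ 348.9*I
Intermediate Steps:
d = -1720199/1275048 (d = 3440398*(-1/2550096) = -1720199/1275048 ≈ -1.3491)
X(E) = -9 + E
u(F, G) = G*(6 + G)
O(T) = 3024 + 2*T² + 2644*T (O(T) = 2*((T² + 1322*T) - 42*(6 - 42)) = 2*((T² + 1322*T) - 42*(-36)) = 2*((T² + 1322*T) + 1512) = 2*(1512 + T² + 1322*T) = 3024 + 2*T² + 2644*T)
√(O(X(-40)) + d) = √((3024 + 2*(-9 - 40)² + 2644*(-9 - 40)) - 1720199/1275048) = √((3024 + 2*(-49)² + 2644*(-49)) - 1720199/1275048) = √((3024 + 2*2401 - 129556) - 1720199/1275048) = √((3024 + 4802 - 129556) - 1720199/1275048) = √(-121730 - 1720199/1275048) = √(-155213313239/1275048) = I*√5497345128298902/212508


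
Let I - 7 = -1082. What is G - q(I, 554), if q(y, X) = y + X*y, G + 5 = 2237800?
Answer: 2834420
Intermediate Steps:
I = -1075 (I = 7 - 1082 = -1075)
G = 2237795 (G = -5 + 2237800 = 2237795)
G - q(I, 554) = 2237795 - (-1075)*(1 + 554) = 2237795 - (-1075)*555 = 2237795 - 1*(-596625) = 2237795 + 596625 = 2834420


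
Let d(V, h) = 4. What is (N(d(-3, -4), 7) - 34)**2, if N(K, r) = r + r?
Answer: 400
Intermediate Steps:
N(K, r) = 2*r
(N(d(-3, -4), 7) - 34)**2 = (2*7 - 34)**2 = (14 - 34)**2 = (-20)**2 = 400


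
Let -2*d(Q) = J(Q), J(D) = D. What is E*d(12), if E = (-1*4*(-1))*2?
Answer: -48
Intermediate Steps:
d(Q) = -Q/2
E = 8 (E = -4*(-1)*2 = 4*2 = 8)
E*d(12) = 8*(-1/2*12) = 8*(-6) = -48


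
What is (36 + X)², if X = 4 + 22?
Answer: 3844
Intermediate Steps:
X = 26
(36 + X)² = (36 + 26)² = 62² = 3844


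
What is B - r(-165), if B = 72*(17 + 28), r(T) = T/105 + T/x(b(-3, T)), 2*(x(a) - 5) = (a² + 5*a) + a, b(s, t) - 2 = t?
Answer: 580914601/179207 ≈ 3241.6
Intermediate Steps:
b(s, t) = 2 + t
x(a) = 5 + a²/2 + 3*a (x(a) = 5 + ((a² + 5*a) + a)/2 = 5 + (a² + 6*a)/2 = 5 + (a²/2 + 3*a) = 5 + a²/2 + 3*a)
r(T) = T/105 + T/(11 + (2 + T)²/2 + 3*T) (r(T) = T/105 + T/(5 + (2 + T)²/2 + 3*(2 + T)) = T*(1/105) + T/(5 + (2 + T)²/2 + (6 + 3*T)) = T/105 + T/(11 + (2 + T)²/2 + 3*T))
B = 3240 (B = 72*45 = 3240)
B - r(-165) = 3240 - (-165)*(236 + (-165)² + 10*(-165))/(105*(26 + (-165)² + 10*(-165))) = 3240 - (-165)*(236 + 27225 - 1650)/(105*(26 + 27225 - 1650)) = 3240 - (-165)*25811/(105*25601) = 3240 - 1*(-283921/179207) = 3240 + 283921/179207 = 580914601/179207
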